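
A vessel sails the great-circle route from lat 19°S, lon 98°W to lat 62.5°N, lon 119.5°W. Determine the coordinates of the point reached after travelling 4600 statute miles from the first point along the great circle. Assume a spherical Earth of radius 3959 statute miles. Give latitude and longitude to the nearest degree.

The haversine formula gives a central angle δ ≈ 1.453 rad (83.3°) between the endpoints. The total great-circle distance is δ·R ≈ 1.453 × 3959 ≈ 5753 mi, so the target fraction is f = 4600/5753 ≈ 0.800.
Interpolate at f ≈ 0.800 with slerp weights a = sin((1−f)δ)/sin δ ≈ 0.289, b = sin(fδ)/sin δ ≈ 0.924.
p = a·p₁ + b·p₂ ≈ (-0.248, -0.642, 0.725); φ = arcsin(p_z) ≈ 46.51°, λ = atan2(p_y, p_x) ≈ -111.13°.

≈ lat 47°N, lon 111°W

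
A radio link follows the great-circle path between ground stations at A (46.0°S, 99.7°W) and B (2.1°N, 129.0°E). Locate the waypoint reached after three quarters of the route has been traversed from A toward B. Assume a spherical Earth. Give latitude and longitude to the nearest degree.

≈ (21°S, 148°E)

The haversine formula gives a central angle δ ≈ 2.077 rad (119.0°) between the endpoints.
Interpolate at f = 3/4 with slerp weights a = sin((1−f)δ)/sin δ ≈ 0.567, b = sin(fδ)/sin δ ≈ 1.143.
p = a·p₁ + b·p₂ ≈ (-0.785, 0.499, -0.366); φ = arcsin(p_z) ≈ -21.48°, λ = atan2(p_y, p_x) ≈ 147.55°.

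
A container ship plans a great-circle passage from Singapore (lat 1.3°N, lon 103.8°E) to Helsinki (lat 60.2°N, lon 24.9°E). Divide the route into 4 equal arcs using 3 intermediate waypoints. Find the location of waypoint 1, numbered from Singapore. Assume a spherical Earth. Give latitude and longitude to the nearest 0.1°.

Write both endpoints as unit vectors p₁, p₂ with components (cos φ cos λ, cos φ sin λ, sin φ).
The central angle between the endpoints is δ = arccos(p₁·p₂) ≈ 1.455 rad (83.4°).
Interpolate at f = 1/4 with slerp weights a = sin((1−f)δ)/sin δ ≈ 0.893, b = sin(fδ)/sin δ ≈ 0.358.
p = a·p₁ + b·p₂ ≈ (-0.052, 0.942, 0.331); φ = arcsin(p_z) ≈ 19.34°, λ = atan2(p_y, p_x) ≈ 93.13°.

≈ lat 19.3°N, lon 93.1°E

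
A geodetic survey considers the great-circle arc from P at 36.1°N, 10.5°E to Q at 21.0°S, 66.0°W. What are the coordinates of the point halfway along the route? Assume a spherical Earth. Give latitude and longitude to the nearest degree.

The haversine formula gives a central angle δ ≈ 1.606 rad (92.0°) between the endpoints.
Interpolate at f = 1/2 with slerp weights a = sin((1−f)δ)/sin δ ≈ 0.720, b = sin(fδ)/sin δ ≈ 0.720.
p = a·p₁ + b·p₂ ≈ (0.845, -0.508, 0.166); φ = arcsin(p_z) ≈ 9.56°, λ = atan2(p_y, p_x) ≈ -31.00°.

≈ 10°N, 31°W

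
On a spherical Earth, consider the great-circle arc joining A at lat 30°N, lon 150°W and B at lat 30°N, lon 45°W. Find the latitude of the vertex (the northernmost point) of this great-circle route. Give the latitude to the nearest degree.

The great circle lies in the plane with unit normal n̂ = (p₁ × p₂)/|p₁ × p₂|.
Here n̂_z ≈ +0.726; the vertex latitude is φ_max = arccos|n̂_z| ≈ 43.5°.

≈ 43°N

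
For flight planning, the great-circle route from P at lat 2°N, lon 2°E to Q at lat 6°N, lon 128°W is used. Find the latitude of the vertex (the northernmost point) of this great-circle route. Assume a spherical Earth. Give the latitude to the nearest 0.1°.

≈ 9.7°N

The great circle lies in the plane with unit normal n̂ = (p₁ × p₂)/|p₁ × p₂|.
Here n̂_z ≈ -0.986; the vertex latitude is φ_max = arccos|n̂_z| ≈ 9.7°.
Check via Clairaut: cos φ_max = |cos φ₁| · sin C = cos(2.0°)·sin(80.6°) ≈ 0.986, again giving ≈ 9.7°.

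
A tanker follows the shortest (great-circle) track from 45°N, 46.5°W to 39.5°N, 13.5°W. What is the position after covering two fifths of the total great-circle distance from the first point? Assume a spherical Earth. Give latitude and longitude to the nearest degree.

≈ 44°N, 33°W

The haversine formula gives a central angle δ ≈ 0.434 rad (24.9°) between the endpoints.
Interpolate at f = 2/5 with slerp weights a = sin((1−f)δ)/sin δ ≈ 0.612, b = sin(fδ)/sin δ ≈ 0.411.
p = a·p₁ + b·p₂ ≈ (0.606, -0.388, 0.694); φ = arcsin(p_z) ≈ 43.96°, λ = atan2(p_y, p_x) ≈ -32.62°.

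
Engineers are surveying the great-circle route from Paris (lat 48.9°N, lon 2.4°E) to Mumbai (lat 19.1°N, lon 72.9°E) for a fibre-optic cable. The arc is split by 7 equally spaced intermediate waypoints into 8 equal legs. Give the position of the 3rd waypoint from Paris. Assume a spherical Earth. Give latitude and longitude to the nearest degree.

Convert each endpoint to a unit vector on the sphere (x = cos φ cos λ, y = cos φ sin λ, z = sin φ).
The central angle between the endpoints is δ = arccos(p₁·p₂) ≈ 1.100 rad (63.0°).
Interpolate at f = 3/8 with slerp weights a = sin((1−f)δ)/sin δ ≈ 0.712, b = sin(fδ)/sin δ ≈ 0.450.
p = a·p₁ + b·p₂ ≈ (0.593, 0.426, 0.684); φ = arcsin(p_z) ≈ 43.13°, λ = atan2(p_y, p_x) ≈ 35.70°.

≈ lat 43°N, lon 36°E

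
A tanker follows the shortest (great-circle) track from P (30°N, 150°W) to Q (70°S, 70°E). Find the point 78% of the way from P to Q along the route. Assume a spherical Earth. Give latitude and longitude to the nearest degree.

Write both endpoints as unit vectors p₁, p₂ with components (cos φ cos λ, cos φ sin λ, sin φ).
The central angle between the endpoints is δ = arccos(p₁·p₂) ≈ 2.342 rad (134.2°).
Interpolate at f = 0.78 with slerp weights a = sin((1−f)δ)/sin δ ≈ 0.687, b = sin(fδ)/sin δ ≈ 1.349.
p = a·p₁ + b·p₂ ≈ (-0.357, 0.136, -0.924); φ = arcsin(p_z) ≈ -67.52°, λ = atan2(p_y, p_x) ≈ 159.15°.

≈ (68°S, 159°E)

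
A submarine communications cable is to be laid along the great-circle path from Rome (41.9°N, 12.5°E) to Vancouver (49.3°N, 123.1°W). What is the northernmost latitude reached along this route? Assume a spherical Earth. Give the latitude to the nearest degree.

≈ 70°N

The great circle lies in the plane with unit normal n̂ = (p₁ × p₂)/|p₁ × p₂|.
Here n̂_z ≈ -0.344; the vertex latitude is φ_max = arccos|n̂_z| ≈ 69.9°.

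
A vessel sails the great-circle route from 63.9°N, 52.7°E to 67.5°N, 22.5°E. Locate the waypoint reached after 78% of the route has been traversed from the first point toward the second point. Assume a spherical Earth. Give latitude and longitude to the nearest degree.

Write both endpoints as unit vectors p₁, p₂ with components (cos φ cos λ, cos φ sin λ, sin φ).
The central angle between the endpoints is δ = arccos(p₁·p₂) ≈ 0.223 rad (12.8°).
Interpolate at f = 0.78 with slerp weights a = sin((1−f)δ)/sin δ ≈ 0.222, b = sin(fδ)/sin δ ≈ 0.783.
p = a·p₁ + b·p₂ ≈ (0.336, 0.192, 0.922); φ = arcsin(p_z) ≈ 67.24°, λ = atan2(p_y, p_x) ≈ 29.79°.

≈ 67°N, 30°E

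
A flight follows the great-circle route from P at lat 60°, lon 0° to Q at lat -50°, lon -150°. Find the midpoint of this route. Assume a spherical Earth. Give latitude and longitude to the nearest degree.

Convert each endpoint to a unit vector on the sphere (x = cos φ cos λ, y = cos φ sin λ, z = sin φ).
The central angle between the endpoints is δ = arccos(p₁·p₂) ≈ 2.799 rad (160.3°).
Interpolate at f = 1/2 with slerp weights a = sin((1−f)δ)/sin δ ≈ 2.930, b = sin(fδ)/sin δ ≈ 2.930.
p = a·p₁ + b·p₂ ≈ (-0.166, -0.942, 0.293); φ = arcsin(p_z) ≈ 17.03°, λ = atan2(p_y, p_x) ≈ -100.00°.

≈ lat 17°, lon -100°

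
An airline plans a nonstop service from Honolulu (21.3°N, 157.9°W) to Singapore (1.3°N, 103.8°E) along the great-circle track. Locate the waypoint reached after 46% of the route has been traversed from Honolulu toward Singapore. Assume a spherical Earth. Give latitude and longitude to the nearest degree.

≈ 18°N, 155°E

Convert each endpoint to a unit vector on the sphere (x = cos φ cos λ, y = cos φ sin λ, z = sin φ).
The central angle between the endpoints is δ = arccos(p₁·p₂) ≈ 1.697 rad (97.3°).
Interpolate at f = 0.46 with slerp weights a = sin((1−f)δ)/sin δ ≈ 0.800, b = sin(fδ)/sin δ ≈ 0.710.
p = a·p₁ + b·p₂ ≈ (-0.860, 0.408, 0.307); φ = arcsin(p_z) ≈ 17.86°, λ = atan2(p_y, p_x) ≈ 154.59°.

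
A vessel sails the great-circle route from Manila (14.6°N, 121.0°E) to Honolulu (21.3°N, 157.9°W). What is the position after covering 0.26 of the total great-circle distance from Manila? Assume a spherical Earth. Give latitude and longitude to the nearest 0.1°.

Convert each endpoint to a unit vector on the sphere (x = cos φ cos λ, y = cos φ sin λ, z = sin φ).
The central angle between the endpoints is δ = arccos(p₁·p₂) ≈ 1.338 rad (76.6°).
Interpolate at f = 0.26 with slerp weights a = sin((1−f)δ)/sin δ ≈ 0.859, b = sin(fδ)/sin δ ≈ 0.350.
p = a·p₁ + b·p₂ ≈ (-0.731, 0.590, 0.344); φ = arcsin(p_z) ≈ 20.11°, λ = atan2(p_y, p_x) ≈ 141.08°.

≈ 20.1°N, 141.1°E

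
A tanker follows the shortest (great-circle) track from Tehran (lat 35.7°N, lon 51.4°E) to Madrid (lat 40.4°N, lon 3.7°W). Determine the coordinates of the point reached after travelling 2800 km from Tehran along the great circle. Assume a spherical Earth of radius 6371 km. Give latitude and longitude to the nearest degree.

≈ lat 42°N, lon 20°E

From cos δ = sin φ₁ sin φ₂ + cos φ₁ cos φ₂ cos Δλ, the central angle is δ ≈ 0.749 rad (42.9°). The total great-circle distance is δ·R ≈ 0.749 × 6371 ≈ 4775 km, so the target fraction is f = 2800/4775 ≈ 0.586.
Interpolate at f ≈ 0.586 with slerp weights a = sin((1−f)δ)/sin δ ≈ 0.448, b = sin(fδ)/sin δ ≈ 0.625.
p = a·p₁ + b·p₂ ≈ (0.701, 0.253, 0.666); φ = arcsin(p_z) ≈ 41.76°, λ = atan2(p_y, p_x) ≈ 19.87°.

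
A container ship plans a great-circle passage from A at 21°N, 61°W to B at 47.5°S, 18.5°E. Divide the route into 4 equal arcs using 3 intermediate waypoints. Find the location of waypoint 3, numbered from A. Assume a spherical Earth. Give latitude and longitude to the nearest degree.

≈ 34°S, 9°W

From cos δ = sin φ₁ sin φ₂ + cos φ₁ cos φ₂ cos Δλ, the central angle is δ ≈ 1.721 rad (98.6°).
Interpolate at f = 3/4 with slerp weights a = sin((1−f)δ)/sin δ ≈ 0.422, b = sin(fδ)/sin δ ≈ 0.972.
p = a·p₁ + b·p₂ ≈ (0.814, -0.136, -0.565); φ = arcsin(p_z) ≈ -34.43°, λ = atan2(p_y, p_x) ≈ -9.49°.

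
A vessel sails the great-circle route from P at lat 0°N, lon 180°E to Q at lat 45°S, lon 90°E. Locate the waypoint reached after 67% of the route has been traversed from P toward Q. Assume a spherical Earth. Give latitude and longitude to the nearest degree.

From cos δ = sin φ₁ sin φ₂ + cos φ₁ cos φ₂ cos Δλ, the central angle is δ ≈ 1.571 rad (90.0°).
Interpolate at f = 0.67 with slerp weights a = sin((1−f)δ)/sin δ ≈ 0.495, b = sin(fδ)/sin δ ≈ 0.869.
p = a·p₁ + b·p₂ ≈ (-0.495, 0.614, -0.614); φ = arcsin(p_z) ≈ -37.89°, λ = atan2(p_y, p_x) ≈ 128.89°.

≈ lat 38°S, lon 129°E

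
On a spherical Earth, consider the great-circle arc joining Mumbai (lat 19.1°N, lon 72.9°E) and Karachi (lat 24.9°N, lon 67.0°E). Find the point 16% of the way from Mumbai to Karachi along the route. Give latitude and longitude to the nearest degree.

≈ lat 20°N, lon 72°E

From cos δ = sin φ₁ sin φ₂ + cos φ₁ cos φ₂ cos Δλ, the central angle is δ ≈ 0.139 rad (8.0°).
Interpolate at f = 0.16 with slerp weights a = sin((1−f)δ)/sin δ ≈ 0.841, b = sin(fδ)/sin δ ≈ 0.161.
p = a·p₁ + b·p₂ ≈ (0.291, 0.893, 0.343); φ = arcsin(p_z) ≈ 20.04°, λ = atan2(p_y, p_x) ≈ 71.99°.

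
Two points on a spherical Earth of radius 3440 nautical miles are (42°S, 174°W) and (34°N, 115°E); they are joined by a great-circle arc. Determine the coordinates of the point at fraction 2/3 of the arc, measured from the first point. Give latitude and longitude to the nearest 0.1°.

Write both endpoints as unit vectors p₁, p₂ with components (cos φ cos λ, cos φ sin λ, sin φ).
The central angle between the endpoints is δ = arccos(p₁·p₂) ≈ 1.745 rad (100.0°).
Interpolate at f = 2/3 with slerp weights a = sin((1−f)δ)/sin δ ≈ 0.558, b = sin(fδ)/sin δ ≈ 0.932.
p = a·p₁ + b·p₂ ≈ (-0.739, 0.657, 0.148); φ = arcsin(p_z) ≈ 8.51°, λ = atan2(p_y, p_x) ≈ 138.35°.

≈ (8.5°N, 138.4°E)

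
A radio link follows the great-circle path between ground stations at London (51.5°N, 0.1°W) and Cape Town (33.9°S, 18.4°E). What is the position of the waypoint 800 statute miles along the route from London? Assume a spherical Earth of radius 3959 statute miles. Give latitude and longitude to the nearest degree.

Convert each endpoint to a unit vector on the sphere (x = cos φ cos λ, y = cos φ sin λ, z = sin φ).
The central angle between the endpoints is δ = arccos(p₁·p₂) ≈ 1.517 rad (86.9°). The total great-circle distance is δ·R ≈ 1.517 × 3959 ≈ 6007 mi, so the target fraction is f = 800/6007 ≈ 0.133.
Interpolate at f ≈ 0.133 with slerp weights a = sin((1−f)δ)/sin δ ≈ 0.969, b = sin(fδ)/sin δ ≈ 0.201.
p = a·p₁ + b·p₂ ≈ (0.761, 0.052, 0.646); φ = arcsin(p_z) ≈ 40.25°, λ = atan2(p_y, p_x) ≈ 3.88°.

≈ (40°N, 4°E)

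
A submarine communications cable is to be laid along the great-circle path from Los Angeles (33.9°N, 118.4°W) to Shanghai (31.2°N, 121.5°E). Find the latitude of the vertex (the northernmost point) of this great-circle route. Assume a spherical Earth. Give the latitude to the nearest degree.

≈ 52°N

The great circle lies in the plane with unit normal n̂ = (p₁ × p₂)/|p₁ × p₂|.
Here n̂_z ≈ -0.616; the vertex latitude is φ_max = arccos|n̂_z| ≈ 52.0°.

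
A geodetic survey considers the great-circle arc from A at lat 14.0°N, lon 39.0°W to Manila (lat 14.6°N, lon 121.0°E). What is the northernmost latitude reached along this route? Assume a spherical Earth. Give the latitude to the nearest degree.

The great circle lies in the plane with unit normal n̂ = (p₁ × p₂)/|p₁ × p₂|.
Here n̂_z ≈ +0.563; the vertex latitude is φ_max = arccos|n̂_z| ≈ 55.7°.
Check via Clairaut: cos φ_max = |cos φ₁| · sin C = cos(14.0°)·sin(35.5°) ≈ 0.563, again giving ≈ 55.7°.

≈ 56°N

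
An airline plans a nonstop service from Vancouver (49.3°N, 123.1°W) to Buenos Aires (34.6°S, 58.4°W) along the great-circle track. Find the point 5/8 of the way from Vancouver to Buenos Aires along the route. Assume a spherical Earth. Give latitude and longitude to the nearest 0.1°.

≈ 2.4°S, 80.2°W

Write both endpoints as unit vectors p₁, p₂ with components (cos φ cos λ, cos φ sin λ, sin φ).
The central angle between the endpoints is δ = arccos(p₁·p₂) ≈ 1.773 rad (101.6°).
Interpolate at f = 5/8 with slerp weights a = sin((1−f)δ)/sin δ ≈ 0.630, b = sin(fδ)/sin δ ≈ 0.914.
p = a·p₁ + b·p₂ ≈ (0.170, -0.985, -0.041); φ = arcsin(p_z) ≈ -2.36°, λ = atan2(p_y, p_x) ≈ -80.22°.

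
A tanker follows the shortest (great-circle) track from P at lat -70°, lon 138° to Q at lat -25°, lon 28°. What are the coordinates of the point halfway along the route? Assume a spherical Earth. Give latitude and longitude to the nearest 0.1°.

Write both endpoints as unit vectors p₁, p₂ with components (cos φ cos λ, cos φ sin λ, sin φ).
The central angle between the endpoints is δ = arccos(p₁·p₂) ≈ 1.275 rad (73.1°).
Interpolate at f = 1/2 with slerp weights a = sin((1−f)δ)/sin δ ≈ 0.622, b = sin(fδ)/sin δ ≈ 0.622.
p = a·p₁ + b·p₂ ≈ (0.340, 0.407, -0.848); φ = arcsin(p_z) ≈ -57.97°, λ = atan2(p_y, p_x) ≈ 50.15°.

≈ lat -58.0°, lon 50.2°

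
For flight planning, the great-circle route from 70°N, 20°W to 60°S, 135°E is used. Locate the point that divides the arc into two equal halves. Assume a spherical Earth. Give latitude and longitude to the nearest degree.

≈ 17°N, 98°E

Write both endpoints as unit vectors p₁, p₂ with components (cos φ cos λ, cos φ sin λ, sin φ).
The central angle between the endpoints is δ = arccos(p₁·p₂) ≈ 2.891 rad (165.6°).
Interpolate at f = 1/2 with slerp weights a = sin((1−f)δ)/sin δ ≈ 4.002, b = sin(fδ)/sin δ ≈ 4.002.
p = a·p₁ + b·p₂ ≈ (-0.129, 0.947, 0.295); φ = arcsin(p_z) ≈ 17.15°, λ = atan2(p_y, p_x) ≈ 97.74°.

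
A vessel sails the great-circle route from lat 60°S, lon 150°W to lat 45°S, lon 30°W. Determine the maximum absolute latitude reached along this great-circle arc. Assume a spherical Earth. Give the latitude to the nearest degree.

≈ 70°S

The great circle lies in the plane with unit normal n̂ = (p₁ × p₂)/|p₁ × p₂|.
Here n̂_z ≈ +0.340; the vertex latitude is φ_max = arccos|n̂_z| ≈ 70.1°.
Check via Clairaut: cos φ_max = |cos φ₁| · sin C = cos(60.0°)·sin(137.1°) ≈ 0.340, again giving ≈ 70.1°.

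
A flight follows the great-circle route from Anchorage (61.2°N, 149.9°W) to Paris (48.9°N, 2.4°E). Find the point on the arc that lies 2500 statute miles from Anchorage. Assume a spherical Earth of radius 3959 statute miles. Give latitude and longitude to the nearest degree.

≈ (77°N, 33°W)

Write both endpoints as unit vectors p₁, p₂ with components (cos φ cos λ, cos φ sin λ, sin φ).
The central angle between the endpoints is δ = arccos(p₁·p₂) ≈ 1.181 rad (67.7°). The total great-circle distance is δ·R ≈ 1.181 × 3959 ≈ 4676 mi, so the target fraction is f = 2500/4676 ≈ 0.535.
Interpolate at f ≈ 0.535 with slerp weights a = sin((1−f)δ)/sin δ ≈ 0.565, b = sin(fδ)/sin δ ≈ 0.638.
p = a·p₁ + b·p₂ ≈ (0.184, -0.119, 0.976); φ = arcsin(p_z) ≈ 77.36°, λ = atan2(p_y, p_x) ≈ -32.89°.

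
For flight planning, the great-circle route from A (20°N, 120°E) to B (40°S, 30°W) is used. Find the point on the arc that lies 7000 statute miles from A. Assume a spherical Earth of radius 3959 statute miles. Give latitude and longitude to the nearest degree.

Write both endpoints as unit vectors p₁, p₂ with components (cos φ cos λ, cos φ sin λ, sin φ).
The central angle between the endpoints is δ = arccos(p₁·p₂) ≈ 2.574 rad (147.5°). The total great-circle distance is δ·R ≈ 2.574 × 3959 ≈ 10191 mi, so the target fraction is f = 7000/10191 ≈ 0.687.
Interpolate at f ≈ 0.687 with slerp weights a = sin((1−f)δ)/sin δ ≈ 1.342, b = sin(fδ)/sin δ ≈ 1.824.
p = a·p₁ + b·p₂ ≈ (0.580, 0.394, -0.714); φ = arcsin(p_z) ≈ -45.52°, λ = atan2(p_y, p_x) ≈ 34.18°.

≈ (46°S, 34°E)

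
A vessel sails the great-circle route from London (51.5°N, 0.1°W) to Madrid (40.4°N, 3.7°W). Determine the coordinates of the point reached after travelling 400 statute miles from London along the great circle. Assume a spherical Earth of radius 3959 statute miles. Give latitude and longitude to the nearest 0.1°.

≈ (45.9°N, 2.1°W)

The haversine formula gives a central angle δ ≈ 0.199 rad (11.4°) between the endpoints. The total great-circle distance is δ·R ≈ 0.199 × 3959 ≈ 786 mi, so the target fraction is f = 400/786 ≈ 0.509.
Interpolate at f ≈ 0.509 with slerp weights a = sin((1−f)δ)/sin δ ≈ 0.494, b = sin(fδ)/sin δ ≈ 0.511.
p = a·p₁ + b·p₂ ≈ (0.696, -0.026, 0.718); φ = arcsin(p_z) ≈ 45.87°, λ = atan2(p_y, p_x) ≈ -2.11°.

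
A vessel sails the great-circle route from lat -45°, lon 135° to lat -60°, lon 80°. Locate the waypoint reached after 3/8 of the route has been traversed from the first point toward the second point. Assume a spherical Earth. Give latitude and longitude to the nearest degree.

≈ lat -53°, lon 119°

Convert each endpoint to a unit vector on the sphere (x = cos φ cos λ, y = cos φ sin λ, z = sin φ).
The central angle between the endpoints is δ = arccos(p₁·p₂) ≈ 0.618 rad (35.4°).
Interpolate at f = 3/8 with slerp weights a = sin((1−f)δ)/sin δ ≈ 0.650, b = sin(fδ)/sin δ ≈ 0.396.
p = a·p₁ + b·p₂ ≈ (-0.291, 0.520, -0.803); φ = arcsin(p_z) ≈ -53.42°, λ = atan2(p_y, p_x) ≈ 119.19°.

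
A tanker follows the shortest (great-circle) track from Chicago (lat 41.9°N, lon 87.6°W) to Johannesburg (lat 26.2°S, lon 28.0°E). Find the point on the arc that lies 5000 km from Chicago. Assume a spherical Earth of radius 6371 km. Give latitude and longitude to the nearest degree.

From cos δ = sin φ₁ sin φ₂ + cos φ₁ cos φ₂ cos Δλ, the central angle is δ ≈ 2.194 rad (125.7°). The total great-circle distance is δ·R ≈ 2.194 × 6371 ≈ 13976 km, so the target fraction is f = 5000/13976 ≈ 0.358.
Interpolate at f ≈ 0.358 with slerp weights a = sin((1−f)δ)/sin δ ≈ 1.215, b = sin(fδ)/sin δ ≈ 0.870.
p = a·p₁ + b·p₂ ≈ (0.727, -0.537, 0.427); φ = arcsin(p_z) ≈ 25.30°, λ = atan2(p_y, p_x) ≈ -36.45°.

≈ lat 25°N, lon 36°W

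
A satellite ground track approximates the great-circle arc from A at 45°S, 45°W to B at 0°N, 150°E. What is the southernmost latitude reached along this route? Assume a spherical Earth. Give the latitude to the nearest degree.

The great circle lies in the plane with unit normal n̂ = (p₁ × p₂)/|p₁ × p₂|.
Here n̂_z ≈ -0.251; the vertex latitude is φ_max = arccos|n̂_z| ≈ 75.5°.
Check via Clairaut: cos φ_max = |cos φ₁| · sin C = cos(45.0°)·sin(159.2°) ≈ 0.251, again giving ≈ 75.5°.

≈ 75°S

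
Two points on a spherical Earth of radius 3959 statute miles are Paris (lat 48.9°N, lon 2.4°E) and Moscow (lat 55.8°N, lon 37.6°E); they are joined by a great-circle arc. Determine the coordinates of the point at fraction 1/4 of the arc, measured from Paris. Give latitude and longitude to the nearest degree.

≈ lat 52°N, lon 10°E

The haversine formula gives a central angle δ ≈ 0.389 rad (22.3°) between the endpoints.
Interpolate at f = 1/4 with slerp weights a = sin((1−f)δ)/sin δ ≈ 0.758, b = sin(fδ)/sin δ ≈ 0.256.
p = a·p₁ + b·p₂ ≈ (0.612, 0.109, 0.783); φ = arcsin(p_z) ≈ 51.56°, λ = atan2(p_y, p_x) ≈ 10.07°.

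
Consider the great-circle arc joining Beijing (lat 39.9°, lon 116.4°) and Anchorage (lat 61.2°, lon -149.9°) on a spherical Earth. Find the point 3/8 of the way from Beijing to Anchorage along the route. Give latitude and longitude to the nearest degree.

Convert each endpoint to a unit vector on the sphere (x = cos φ cos λ, y = cos φ sin λ, z = sin φ).
The central angle between the endpoints is δ = arccos(p₁·p₂) ≈ 1.002 rad (57.4°).
Interpolate at f = 3/8 with slerp weights a = sin((1−f)δ)/sin δ ≈ 0.696, b = sin(fδ)/sin δ ≈ 0.436.
p = a·p₁ + b·p₂ ≈ (-0.419, 0.373, 0.828); φ = arcsin(p_z) ≈ 55.89°, λ = atan2(p_y, p_x) ≈ 138.33°.

≈ lat 56°, lon 138°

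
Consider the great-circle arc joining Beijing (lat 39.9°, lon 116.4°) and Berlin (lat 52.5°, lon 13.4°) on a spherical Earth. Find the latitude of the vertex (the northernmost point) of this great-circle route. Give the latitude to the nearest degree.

The great circle lies in the plane with unit normal n̂ = (p₁ × p₂)/|p₁ × p₂|.
Here n̂_z ≈ -0.497; the vertex latitude is φ_max = arccos|n̂_z| ≈ 60.2°.
Check via Clairaut: cos φ_max = |cos φ₁| · sin C = cos(39.9°)·sin(40.4°) ≈ 0.497, again giving ≈ 60.2°.

≈ 60°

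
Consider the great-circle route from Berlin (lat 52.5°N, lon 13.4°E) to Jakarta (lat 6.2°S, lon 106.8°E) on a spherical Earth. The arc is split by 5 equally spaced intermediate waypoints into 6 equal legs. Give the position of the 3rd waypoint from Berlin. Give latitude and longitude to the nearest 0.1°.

From cos δ = sin φ₁ sin φ₂ + cos φ₁ cos φ₂ cos Δλ, the central angle is δ ≈ 1.693 rad (97.0°).
Interpolate at f = 3/6 with slerp weights a = sin((1−f)δ)/sin δ ≈ 0.754, b = sin(fδ)/sin δ ≈ 0.754.
p = a·p₁ + b·p₂ ≈ (0.230, 0.824, 0.517); φ = arcsin(p_z) ≈ 31.14°, λ = atan2(p_y, p_x) ≈ 74.41°.

≈ lat 31.1°N, lon 74.4°E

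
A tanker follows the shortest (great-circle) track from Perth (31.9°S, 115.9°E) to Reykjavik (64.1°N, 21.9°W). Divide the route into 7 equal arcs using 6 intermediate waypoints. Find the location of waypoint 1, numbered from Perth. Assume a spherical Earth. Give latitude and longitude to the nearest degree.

≈ (14°S, 107°E)

Convert each endpoint to a unit vector on the sphere (x = cos φ cos λ, y = cos φ sin λ, z = sin φ).
The central angle between the endpoints is δ = arccos(p₁·p₂) ≈ 2.419 rad (138.6°).
Interpolate at f = 1/7 with slerp weights a = sin((1−f)δ)/sin δ ≈ 1.325, b = sin(fδ)/sin δ ≈ 0.512.
p = a·p₁ + b·p₂ ≈ (-0.284, 0.928, -0.239); φ = arcsin(p_z) ≈ -13.86°, λ = atan2(p_y, p_x) ≈ 107.00°.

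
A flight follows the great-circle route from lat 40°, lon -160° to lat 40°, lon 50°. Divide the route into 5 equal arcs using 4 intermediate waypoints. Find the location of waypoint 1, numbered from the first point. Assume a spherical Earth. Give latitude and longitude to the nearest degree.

Write both endpoints as unit vectors p₁, p₂ with components (cos φ cos λ, cos φ sin λ, sin φ).
The central angle between the endpoints is δ = arccos(p₁·p₂) ≈ 1.666 rad (95.5°).
Interpolate at f = 1/5 with slerp weights a = sin((1−f)δ)/sin δ ≈ 0.976, b = sin(fδ)/sin δ ≈ 0.329.
p = a·p₁ + b·p₂ ≈ (-0.541, -0.063, 0.839); φ = arcsin(p_z) ≈ 57.00°, λ = atan2(p_y, p_x) ≈ -173.36°.

≈ lat 57°, lon -173°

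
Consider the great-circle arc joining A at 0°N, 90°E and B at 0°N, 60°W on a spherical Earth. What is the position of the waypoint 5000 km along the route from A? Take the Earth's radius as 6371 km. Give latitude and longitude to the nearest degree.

≈ 0°N, 45°E

From cos δ = sin φ₁ sin φ₂ + cos φ₁ cos φ₂ cos Δλ, the central angle is δ ≈ 2.618 rad (150.0°). The total great-circle distance is δ·R ≈ 2.618 × 6371 ≈ 16679 km, so the target fraction is f = 5000/16679 ≈ 0.300.
Interpolate at f ≈ 0.300 with slerp weights a = sin((1−f)δ)/sin δ ≈ 1.932, b = sin(fδ)/sin δ ≈ 1.413.
p = a·p₁ + b·p₂ ≈ (0.707, 0.708, 0.000); φ = arcsin(p_z) ≈ 0.00°, λ = atan2(p_y, p_x) ≈ 45.03°.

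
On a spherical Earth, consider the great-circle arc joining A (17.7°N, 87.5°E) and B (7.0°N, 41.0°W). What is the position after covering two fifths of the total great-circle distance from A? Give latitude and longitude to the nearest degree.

≈ (27°N, 35°E)

Write both endpoints as unit vectors p₁, p₂ with components (cos φ cos λ, cos φ sin λ, sin φ).
The central angle between the endpoints is δ = arccos(p₁·p₂) ≈ 2.155 rad (123.5°).
Interpolate at f = 2/5 with slerp weights a = sin((1−f)δ)/sin δ ≈ 1.153, b = sin(fδ)/sin δ ≈ 0.910.
p = a·p₁ + b·p₂ ≈ (0.730, 0.505, 0.461); φ = arcsin(p_z) ≈ 27.48°, λ = atan2(p_y, p_x) ≈ 34.67°.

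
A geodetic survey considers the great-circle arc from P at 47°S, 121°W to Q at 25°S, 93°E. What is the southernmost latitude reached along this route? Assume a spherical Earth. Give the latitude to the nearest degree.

The great circle lies in the plane with unit normal n̂ = (p₁ × p₂)/|p₁ × p₂|.
Here n̂_z ≈ -0.353; the vertex latitude is φ_max = arccos|n̂_z| ≈ 69.3°.
Check via Clairaut: cos φ_max = |cos φ₁| · sin C = cos(47.0°)·sin(148.8°) ≈ 0.353, again giving ≈ 69.3°.

≈ 69°S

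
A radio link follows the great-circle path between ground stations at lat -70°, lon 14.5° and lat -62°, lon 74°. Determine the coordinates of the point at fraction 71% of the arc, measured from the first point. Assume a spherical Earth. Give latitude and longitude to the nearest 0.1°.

Convert each endpoint to a unit vector on the sphere (x = cos φ cos λ, y = cos φ sin λ, z = sin φ).
The central angle between the endpoints is δ = arccos(p₁·p₂) ≈ 0.425 rad (24.3°).
Interpolate at f = 0.71 with slerp weights a = sin((1−f)δ)/sin δ ≈ 0.298, b = sin(fδ)/sin δ ≈ 0.721.
p = a·p₁ + b·p₂ ≈ (0.192, 0.351, -0.917); φ = arcsin(p_z) ≈ -66.43°, λ = atan2(p_y, p_x) ≈ 61.31°.

≈ lat -66.4°, lon 61.3°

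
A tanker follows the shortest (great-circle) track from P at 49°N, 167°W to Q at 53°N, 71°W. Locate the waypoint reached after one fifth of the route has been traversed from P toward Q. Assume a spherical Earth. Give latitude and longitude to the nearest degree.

Write both endpoints as unit vectors p₁, p₂ with components (cos φ cos λ, cos φ sin λ, sin φ).
The central angle between the endpoints is δ = arccos(p₁·p₂) ≈ 0.975 rad (55.8°).
Interpolate at f = 1/5 with slerp weights a = sin((1−f)δ)/sin δ ≈ 0.850, b = sin(fδ)/sin δ ≈ 0.234.
p = a·p₁ + b·p₂ ≈ (-0.497, -0.259, 0.828); φ = arcsin(p_z) ≈ 55.91°, λ = atan2(p_y, p_x) ≈ -152.52°.

≈ 56°N, 153°W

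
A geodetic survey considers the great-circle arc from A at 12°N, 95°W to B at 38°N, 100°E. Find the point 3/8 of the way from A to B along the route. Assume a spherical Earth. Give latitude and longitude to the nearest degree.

Write both endpoints as unit vectors p₁, p₂ with components (cos φ cos λ, cos φ sin λ, sin φ).
The central angle between the endpoints is δ = arccos(p₁·p₂) ≈ 2.235 rad (128.1°).
Interpolate at f = 3/8 with slerp weights a = sin((1−f)δ)/sin δ ≈ 1.251, b = sin(fδ)/sin δ ≈ 0.944.
p = a·p₁ + b·p₂ ≈ (-0.236, -0.486, 0.841); φ = arcsin(p_z) ≈ 57.29°, λ = atan2(p_y, p_x) ≈ -115.88°.

≈ 57°N, 116°W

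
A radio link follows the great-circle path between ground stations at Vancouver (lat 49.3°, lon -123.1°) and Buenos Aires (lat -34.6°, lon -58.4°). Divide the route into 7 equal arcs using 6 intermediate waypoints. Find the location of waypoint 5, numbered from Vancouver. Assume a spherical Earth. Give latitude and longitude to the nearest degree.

Convert each endpoint to a unit vector on the sphere (x = cos φ cos λ, y = cos φ sin λ, z = sin φ).
The central angle between the endpoints is δ = arccos(p₁·p₂) ≈ 1.773 rad (101.6°).
Interpolate at f = 5/7 with slerp weights a = sin((1−f)δ)/sin δ ≈ 0.495, b = sin(fδ)/sin δ ≈ 0.974.
p = a·p₁ + b·p₂ ≈ (0.244, -0.953, -0.178); φ = arcsin(p_z) ≈ -10.23°, λ = atan2(p_y, p_x) ≈ -75.66°.

≈ lat -10°, lon -76°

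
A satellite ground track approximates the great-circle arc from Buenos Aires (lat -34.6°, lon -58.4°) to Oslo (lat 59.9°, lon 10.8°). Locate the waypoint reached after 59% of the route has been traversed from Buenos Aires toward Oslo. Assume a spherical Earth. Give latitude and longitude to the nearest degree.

≈ lat 24°, lon -29°

The haversine formula gives a central angle δ ≈ 1.923 rad (110.2°) between the endpoints.
Interpolate at f = 0.59 with slerp weights a = sin((1−f)δ)/sin δ ≈ 0.755, b = sin(fδ)/sin δ ≈ 0.965.
p = a·p₁ + b·p₂ ≈ (0.801, -0.439, 0.406); φ = arcsin(p_z) ≈ 23.97°, λ = atan2(p_y, p_x) ≈ -28.71°.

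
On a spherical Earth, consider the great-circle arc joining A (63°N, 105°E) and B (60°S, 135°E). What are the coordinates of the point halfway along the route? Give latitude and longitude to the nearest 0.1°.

≈ (1.6°N, 120.7°E)

From cos δ = sin φ₁ sin φ₂ + cos φ₁ cos φ₂ cos Δλ, the central angle is δ ≈ 2.183 rad (125.1°).
Interpolate at f = 1/2 with slerp weights a = sin((1−f)δ)/sin δ ≈ 1.085, b = sin(fδ)/sin δ ≈ 1.085.
p = a·p₁ + b·p₂ ≈ (-0.511, 0.859, 0.027); φ = arcsin(p_z) ≈ 1.55°, λ = atan2(p_y, p_x) ≈ 120.74°.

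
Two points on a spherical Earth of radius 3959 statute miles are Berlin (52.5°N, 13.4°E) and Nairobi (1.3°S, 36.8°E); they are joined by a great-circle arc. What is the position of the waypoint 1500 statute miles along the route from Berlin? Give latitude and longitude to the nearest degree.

From cos δ = sin φ₁ sin φ₂ + cos φ₁ cos φ₂ cos Δλ, the central angle is δ ≈ 1.000 rad (57.3°). The total great-circle distance is δ·R ≈ 1.000 × 3959 ≈ 3958 mi, so the target fraction is f = 1500/3958 ≈ 0.379.
Interpolate at f ≈ 0.379 with slerp weights a = sin((1−f)δ)/sin δ ≈ 0.691, b = sin(fδ)/sin δ ≈ 0.440.
p = a·p₁ + b·p₂ ≈ (0.761, 0.361, 0.539); φ = arcsin(p_z) ≈ 32.59°, λ = atan2(p_y, p_x) ≈ 25.36°.

≈ 33°N, 25°E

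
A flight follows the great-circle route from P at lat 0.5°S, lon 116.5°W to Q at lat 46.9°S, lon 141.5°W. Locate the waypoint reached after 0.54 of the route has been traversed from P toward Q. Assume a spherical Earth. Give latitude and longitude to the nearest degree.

Write both endpoints as unit vectors p₁, p₂ with components (cos φ cos λ, cos φ sin λ, sin φ).
The central angle between the endpoints is δ = arccos(p₁·p₂) ≈ 0.895 rad (51.3°).
Interpolate at f = 0.54 with slerp weights a = sin((1−f)δ)/sin δ ≈ 0.513, b = sin(fδ)/sin δ ≈ 0.596.
p = a·p₁ + b·p₂ ≈ (-0.547, -0.712, -0.439); φ = arcsin(p_z) ≈ -26.06°, λ = atan2(p_y, p_x) ≈ -127.54°.

≈ lat 26°S, lon 128°W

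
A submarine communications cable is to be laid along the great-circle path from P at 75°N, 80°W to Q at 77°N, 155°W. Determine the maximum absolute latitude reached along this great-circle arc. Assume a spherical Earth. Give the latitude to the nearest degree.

≈ 79°N

The great circle lies in the plane with unit normal n̂ = (p₁ × p₂)/|p₁ × p₂|.
Here n̂_z ≈ -0.192; the vertex latitude is φ_max = arccos|n̂_z| ≈ 78.9°.
Check via Clairaut: cos φ_max = |cos φ₁| · sin C = cos(75.0°)·sin(48.0°) ≈ 0.192, again giving ≈ 78.9°.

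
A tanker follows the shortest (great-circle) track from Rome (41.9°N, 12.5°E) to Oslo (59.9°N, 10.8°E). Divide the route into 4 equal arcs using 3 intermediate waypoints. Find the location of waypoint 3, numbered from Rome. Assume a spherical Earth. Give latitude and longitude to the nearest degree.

≈ (55°N, 11°E)

Convert each endpoint to a unit vector on the sphere (x = cos φ cos λ, y = cos φ sin λ, z = sin φ).
The central angle between the endpoints is δ = arccos(p₁·p₂) ≈ 0.315 rad (18.0°).
Interpolate at f = 3/4 with slerp weights a = sin((1−f)δ)/sin δ ≈ 0.254, b = sin(fδ)/sin δ ≈ 0.755.
p = a·p₁ + b·p₂ ≈ (0.557, 0.112, 0.823); φ = arcsin(p_z) ≈ 55.40°, λ = atan2(p_y, p_x) ≈ 11.37°.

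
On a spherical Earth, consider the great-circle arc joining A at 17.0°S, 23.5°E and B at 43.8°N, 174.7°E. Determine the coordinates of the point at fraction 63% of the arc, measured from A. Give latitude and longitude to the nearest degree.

The haversine formula gives a central angle δ ≈ 2.510 rad (143.8°) between the endpoints.
Interpolate at f = 0.63 with slerp weights a = sin((1−f)δ)/sin δ ≈ 1.357, b = sin(fδ)/sin δ ≈ 1.694.
p = a·p₁ + b·p₂ ≈ (-0.028, 0.630, 0.776); φ = arcsin(p_z) ≈ 50.88°, λ = atan2(p_y, p_x) ≈ 92.50°.

≈ 51°N, 93°E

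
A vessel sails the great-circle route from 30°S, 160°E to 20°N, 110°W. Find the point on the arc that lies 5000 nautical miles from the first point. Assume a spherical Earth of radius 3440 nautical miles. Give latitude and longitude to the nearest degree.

≈ 12°N, 125°W

Write both endpoints as unit vectors p₁, p₂ with components (cos φ cos λ, cos φ sin λ, sin φ).
The central angle between the endpoints is δ = arccos(p₁·p₂) ≈ 1.743 rad (99.8°). The total great-circle distance is δ·R ≈ 1.743 × 3440 ≈ 5995 nmi, so the target fraction is f = 5000/5995 ≈ 0.834.
Interpolate at f ≈ 0.834 with slerp weights a = sin((1−f)δ)/sin δ ≈ 0.289, b = sin(fδ)/sin δ ≈ 1.008.
p = a·p₁ + b·p₂ ≈ (-0.559, -0.804, 0.200); φ = arcsin(p_z) ≈ 11.54°, λ = atan2(p_y, p_x) ≈ -124.82°.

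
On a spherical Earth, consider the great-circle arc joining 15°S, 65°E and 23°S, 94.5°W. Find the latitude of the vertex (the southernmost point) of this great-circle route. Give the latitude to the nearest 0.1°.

The great circle lies in the plane with unit normal n̂ = (p₁ × p₂)/|p₁ × p₂|.
Here n̂_z ≈ -0.457; the vertex latitude is φ_max = arccos|n̂_z| ≈ 62.8°.
Check via Clairaut: cos φ_max = |cos φ₁| · sin C = cos(15.0°)·sin(151.8°) ≈ 0.457, again giving ≈ 62.8°.

≈ 62.8°S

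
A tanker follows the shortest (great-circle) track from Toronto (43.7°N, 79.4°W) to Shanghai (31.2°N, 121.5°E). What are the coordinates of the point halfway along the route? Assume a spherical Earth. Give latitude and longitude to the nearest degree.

Convert each endpoint to a unit vector on the sphere (x = cos φ cos λ, y = cos φ sin λ, z = sin φ).
The central angle between the endpoints is δ = arccos(p₁·p₂) ≈ 1.792 rad (102.7°).
Interpolate at f = 1/2 with slerp weights a = sin((1−f)δ)/sin δ ≈ 0.801, b = sin(fδ)/sin δ ≈ 0.801.
p = a·p₁ + b·p₂ ≈ (-0.251, 0.015, 0.968); φ = arcsin(p_z) ≈ 75.42°, λ = atan2(p_y, p_x) ≈ 176.59°.

≈ 75°N, 177°E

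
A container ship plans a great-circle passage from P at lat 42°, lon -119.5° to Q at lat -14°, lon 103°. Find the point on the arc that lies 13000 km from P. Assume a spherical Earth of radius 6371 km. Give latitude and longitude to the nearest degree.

≈ lat -2°, lon 115°

Write both endpoints as unit vectors p₁, p₂ with components (cos φ cos λ, cos φ sin λ, sin φ).
The central angle between the endpoints is δ = arccos(p₁·p₂) ≈ 2.337 rad (133.9°). The total great-circle distance is δ·R ≈ 2.337 × 6371 ≈ 14890 km, so the target fraction is f = 13000/14890 ≈ 0.873.
Interpolate at f ≈ 0.873 with slerp weights a = sin((1−f)δ)/sin δ ≈ 0.406, b = sin(fδ)/sin δ ≈ 1.238.
p = a·p₁ + b·p₂ ≈ (-0.419, 0.908, -0.028); φ = arcsin(p_z) ≈ -1.60°, λ = atan2(p_y, p_x) ≈ 114.76°.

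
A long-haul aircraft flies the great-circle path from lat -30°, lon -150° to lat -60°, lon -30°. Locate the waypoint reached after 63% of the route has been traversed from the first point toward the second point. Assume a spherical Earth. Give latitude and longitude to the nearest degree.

Convert each endpoint to a unit vector on the sphere (x = cos φ cos λ, y = cos φ sin λ, z = sin φ).
The central angle between the endpoints is δ = arccos(p₁·p₂) ≈ 1.353 rad (77.5°).
Interpolate at f = 0.63 with slerp weights a = sin((1−f)δ)/sin δ ≈ 0.491, b = sin(fδ)/sin δ ≈ 0.771.
p = a·p₁ + b·p₂ ≈ (-0.035, -0.406, -0.913); φ = arcsin(p_z) ≈ -65.98°, λ = atan2(p_y, p_x) ≈ -94.90°.

≈ lat -66°, lon -95°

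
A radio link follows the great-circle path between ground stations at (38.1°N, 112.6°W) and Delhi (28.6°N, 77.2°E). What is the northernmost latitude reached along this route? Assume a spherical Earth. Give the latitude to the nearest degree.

The great circle lies in the plane with unit normal n̂ = (p₁ × p₂)/|p₁ × p₂|.
Here n̂_z ≈ -0.127; the vertex latitude is φ_max = arccos|n̂_z| ≈ 82.7°.

≈ 83°N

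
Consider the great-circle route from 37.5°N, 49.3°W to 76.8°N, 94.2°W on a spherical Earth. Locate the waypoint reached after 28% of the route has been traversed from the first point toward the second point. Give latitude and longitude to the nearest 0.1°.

From cos δ = sin φ₁ sin φ₂ + cos φ₁ cos φ₂ cos Δλ, the central angle is δ ≈ 0.766 rad (43.9°).
Interpolate at f = 0.28 with slerp weights a = sin((1−f)δ)/sin δ ≈ 0.756, b = sin(fδ)/sin δ ≈ 0.307.
p = a·p₁ + b·p₂ ≈ (0.386, -0.524, 0.759); φ = arcsin(p_z) ≈ 49.37°, λ = atan2(p_y, p_x) ≈ -53.66°.

≈ 49.4°N, 53.7°W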